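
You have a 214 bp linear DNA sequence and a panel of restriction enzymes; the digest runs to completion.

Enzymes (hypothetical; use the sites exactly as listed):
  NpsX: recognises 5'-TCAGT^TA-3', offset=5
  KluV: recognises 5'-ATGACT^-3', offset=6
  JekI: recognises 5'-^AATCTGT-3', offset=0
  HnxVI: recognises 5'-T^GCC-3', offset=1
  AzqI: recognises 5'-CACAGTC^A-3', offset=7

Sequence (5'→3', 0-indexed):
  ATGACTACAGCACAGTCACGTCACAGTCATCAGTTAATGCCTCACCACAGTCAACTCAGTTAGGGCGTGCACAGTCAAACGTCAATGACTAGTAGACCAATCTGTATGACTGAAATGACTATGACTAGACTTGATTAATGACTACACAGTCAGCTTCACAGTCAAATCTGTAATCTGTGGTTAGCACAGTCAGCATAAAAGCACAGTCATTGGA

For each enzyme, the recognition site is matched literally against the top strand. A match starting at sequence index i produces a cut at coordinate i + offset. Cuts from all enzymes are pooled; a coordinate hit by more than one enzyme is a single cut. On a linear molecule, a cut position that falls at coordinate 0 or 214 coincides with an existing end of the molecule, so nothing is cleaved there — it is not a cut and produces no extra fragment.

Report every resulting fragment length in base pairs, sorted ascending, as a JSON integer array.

Site scan:
  NpsX (TCAGTTA, off=5): starts [29, 55] → cuts [34, 60]
  KluV (ATGACT, off=6): starts [0, 84, 105, 114, 120, 137] → cuts [6, 90, 111, 120, 126, 143]
  JekI (AATCTGT, off=0): starts [98, 164, 171] → cuts [98, 164, 171]
  HnxVI (TGCC, off=1): starts [37] → cuts [38]
  AzqI (CACAGTCA, off=7): starts [10, 21, 45, 69, 144, 156, 184, 201] → cuts [17, 28, 52, 76, 151, 163, 191, 208]

Pooled cuts: [6, 17, 28, 34, 38, 52, 60, 76, 90, 98, 111, 120, 126, 143, 151, 163, 164, 171, 191, 208]

Fragment lengths:
  [0,6): 6 bp
  [6,17): 11 bp
  [17,28): 11 bp
  [28,34): 6 bp
  [34,38): 4 bp
  [38,52): 14 bp
  [52,60): 8 bp
  [60,76): 16 bp
  [76,90): 14 bp
  [90,98): 8 bp
  [98,111): 13 bp
  [111,120): 9 bp
  [120,126): 6 bp
  [126,143): 17 bp
  [143,151): 8 bp
  [151,163): 12 bp
  [163,164): 1 bp
  [164,171): 7 bp
  [171,191): 20 bp
  [191,208): 17 bp
  [208,214): 6 bp

[1,4,6,6,6,6,7,8,8,8,9,11,11,12,13,14,14,16,17,17,20]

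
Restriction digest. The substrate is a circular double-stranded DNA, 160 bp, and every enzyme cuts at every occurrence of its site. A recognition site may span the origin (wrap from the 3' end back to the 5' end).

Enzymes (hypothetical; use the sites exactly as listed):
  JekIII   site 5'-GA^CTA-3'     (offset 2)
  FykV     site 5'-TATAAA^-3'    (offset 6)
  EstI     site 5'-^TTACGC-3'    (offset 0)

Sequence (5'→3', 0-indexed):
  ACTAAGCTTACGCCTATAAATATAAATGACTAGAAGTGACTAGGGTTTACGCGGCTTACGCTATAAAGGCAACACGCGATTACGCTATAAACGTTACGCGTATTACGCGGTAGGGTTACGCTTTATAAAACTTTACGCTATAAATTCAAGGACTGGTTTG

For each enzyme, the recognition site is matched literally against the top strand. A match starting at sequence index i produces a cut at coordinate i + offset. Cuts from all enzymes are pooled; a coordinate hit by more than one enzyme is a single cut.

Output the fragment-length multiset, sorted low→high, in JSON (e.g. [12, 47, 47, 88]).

Site scan:
  JekIII GACTA/2: at [27, 37, 159] ⇒ [1, 29, 39]
  FykV TATAAA/6: at [14, 20, 61, 85, 123, 138] ⇒ [20, 26, 67, 91, 129, 144]
  EstI TTACGC/0: at [7, 46, 55, 79, 93, 102, 115, 132] ⇒ [7, 46, 55, 79, 93, 102, 115, 132]

All cut coordinates (distinct, sorted): [1, 7, 20, 26, 29, 39, 46, 55, 67, 79, 91, 93, 102, 115, 129, 132, 144]

Fragments:
  1→7: 6 bp
  7→20: 13 bp
  20→26: 6 bp
  26→29: 3 bp
  29→39: 10 bp
  39→46: 7 bp
  46→55: 9 bp
  55→67: 12 bp
  67→79: 12 bp
  79→91: 12 bp
  91→93: 2 bp
  93→102: 9 bp
  102→115: 13 bp
  115→129: 14 bp
  129→132: 3 bp
  132→144: 12 bp
  144→1 (wrap): 160-144+1 = 17 bp

[2,3,3,6,6,7,9,9,10,12,12,12,12,13,13,14,17]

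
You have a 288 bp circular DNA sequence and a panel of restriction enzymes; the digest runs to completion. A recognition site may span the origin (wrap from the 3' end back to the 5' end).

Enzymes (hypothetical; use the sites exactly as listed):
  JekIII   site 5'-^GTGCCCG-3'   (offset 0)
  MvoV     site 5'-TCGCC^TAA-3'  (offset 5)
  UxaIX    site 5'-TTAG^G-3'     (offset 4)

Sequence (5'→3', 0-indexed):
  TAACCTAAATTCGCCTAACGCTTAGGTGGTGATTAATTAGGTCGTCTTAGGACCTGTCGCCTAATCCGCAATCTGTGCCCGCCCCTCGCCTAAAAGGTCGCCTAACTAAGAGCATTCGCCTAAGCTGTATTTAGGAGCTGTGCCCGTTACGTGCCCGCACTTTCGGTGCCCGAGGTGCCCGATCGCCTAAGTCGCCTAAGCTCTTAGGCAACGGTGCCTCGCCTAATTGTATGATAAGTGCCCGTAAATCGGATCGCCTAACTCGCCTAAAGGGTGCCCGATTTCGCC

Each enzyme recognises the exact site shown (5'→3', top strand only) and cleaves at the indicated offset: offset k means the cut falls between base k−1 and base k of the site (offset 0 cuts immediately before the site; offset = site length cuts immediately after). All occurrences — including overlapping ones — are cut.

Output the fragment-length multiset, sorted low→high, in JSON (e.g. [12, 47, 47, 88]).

Scan for sites:
  JekIII (GTGCCCG, off=0): starts [74, 139, 150, 165, 174, 237, 273] → cuts [74, 139, 150, 165, 174, 237, 273]
  MvoV (TCGCCTAA, off=5): starts [10, 56, 85, 97, 115, 182, 191, 218, 253, 262, 283] → cuts [0, 15, 61, 90, 102, 120, 187, 196, 223, 258, 267]
  UxaIX (TTAGG, off=4): starts [21, 36, 46, 130, 203] → cuts [25, 40, 50, 134, 207]

All cut coordinates (distinct, sorted): [0, 15, 25, 40, 50, 61, 74, 90, 102, 120, 134, 139, 150, 165, 174, 187, 196, 207, 223, 237, 258, 267, 273]

Fragment lengths:
  0→15: 15 bp
  15→25: 10 bp
  25→40: 15 bp
  40→50: 10 bp
  50→61: 11 bp
  61→74: 13 bp
  74→90: 16 bp
  90→102: 12 bp
  102→120: 18 bp
  120→134: 14 bp
  134→139: 5 bp
  139→150: 11 bp
  150→165: 15 bp
  165→174: 9 bp
  174→187: 13 bp
  187→196: 9 bp
  196→207: 11 bp
  207→223: 16 bp
  223→237: 14 bp
  237→258: 21 bp
  258→267: 9 bp
  267→273: 6 bp
  273→0 (wrap): 288-273+0 = 15 bp

[5,6,9,9,9,10,10,11,11,11,12,13,13,14,14,15,15,15,15,16,16,18,21]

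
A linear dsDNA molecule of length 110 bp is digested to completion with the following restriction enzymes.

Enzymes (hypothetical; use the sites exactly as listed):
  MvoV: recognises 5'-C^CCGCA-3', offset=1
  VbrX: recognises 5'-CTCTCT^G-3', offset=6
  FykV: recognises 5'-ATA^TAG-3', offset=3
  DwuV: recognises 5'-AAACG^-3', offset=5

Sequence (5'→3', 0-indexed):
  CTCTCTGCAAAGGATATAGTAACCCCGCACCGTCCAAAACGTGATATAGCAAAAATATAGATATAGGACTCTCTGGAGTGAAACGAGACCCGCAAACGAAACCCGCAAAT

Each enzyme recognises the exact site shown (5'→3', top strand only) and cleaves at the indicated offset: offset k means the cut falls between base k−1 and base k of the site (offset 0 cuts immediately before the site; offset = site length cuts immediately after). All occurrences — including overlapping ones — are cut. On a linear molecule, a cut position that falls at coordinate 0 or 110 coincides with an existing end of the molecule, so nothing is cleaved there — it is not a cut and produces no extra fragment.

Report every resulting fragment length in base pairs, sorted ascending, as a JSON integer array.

Scan for sites:
  MvoV (CCCGCA, off=1): starts [23, 88, 101] → cuts [24, 89, 102]
  VbrX (CTCTCTG, off=6): starts [0, 68] → cuts [6, 74]
  FykV (ATATAG, off=3): starts [13, 43, 54, 60] → cuts [16, 46, 57, 63]
  DwuV (AAACG, off=5): starts [36, 80, 93] → cuts [41, 85, 98]

All cut coordinates (distinct, sorted): [6, 16, 24, 41, 46, 57, 63, 74, 85, 89, 98, 102]

Fragments:
  [0,6): 6 bp
  [6,16): 10 bp
  [16,24): 8 bp
  [24,41): 17 bp
  [41,46): 5 bp
  [46,57): 11 bp
  [57,63): 6 bp
  [63,74): 11 bp
  [74,85): 11 bp
  [85,89): 4 bp
  [89,98): 9 bp
  [98,102): 4 bp
  [102,110): 8 bp

[4,4,5,6,6,8,8,9,10,11,11,11,17]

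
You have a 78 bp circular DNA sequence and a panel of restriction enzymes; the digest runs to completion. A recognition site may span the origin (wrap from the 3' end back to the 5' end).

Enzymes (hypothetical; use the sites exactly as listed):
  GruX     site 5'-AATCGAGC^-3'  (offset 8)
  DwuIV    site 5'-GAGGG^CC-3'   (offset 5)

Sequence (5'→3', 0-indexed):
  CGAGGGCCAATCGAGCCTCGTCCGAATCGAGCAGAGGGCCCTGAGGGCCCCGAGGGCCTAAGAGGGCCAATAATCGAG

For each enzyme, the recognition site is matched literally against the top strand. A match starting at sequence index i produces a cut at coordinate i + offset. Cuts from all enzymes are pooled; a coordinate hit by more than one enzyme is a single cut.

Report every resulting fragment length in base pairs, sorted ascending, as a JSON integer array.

Scan for sites:
  GruX AATCGAGC/8: at [8, 24, 71] ⇒ [1, 16, 32]
  DwuIV GAGGGCC/5: at [1, 33, 42, 51, 61] ⇒ [6, 38, 47, 56, 66]

Pooled cuts: [1, 6, 16, 32, 38, 47, 56, 66]

Fragment lengths:
  1→6: 5 bp
  6→16: 10 bp
  16→32: 16 bp
  32→38: 6 bp
  38→47: 9 bp
  47→56: 9 bp
  56→66: 10 bp
  66→1 (wrap): 78-66+1 = 13 bp

[5,6,9,9,10,10,13,16]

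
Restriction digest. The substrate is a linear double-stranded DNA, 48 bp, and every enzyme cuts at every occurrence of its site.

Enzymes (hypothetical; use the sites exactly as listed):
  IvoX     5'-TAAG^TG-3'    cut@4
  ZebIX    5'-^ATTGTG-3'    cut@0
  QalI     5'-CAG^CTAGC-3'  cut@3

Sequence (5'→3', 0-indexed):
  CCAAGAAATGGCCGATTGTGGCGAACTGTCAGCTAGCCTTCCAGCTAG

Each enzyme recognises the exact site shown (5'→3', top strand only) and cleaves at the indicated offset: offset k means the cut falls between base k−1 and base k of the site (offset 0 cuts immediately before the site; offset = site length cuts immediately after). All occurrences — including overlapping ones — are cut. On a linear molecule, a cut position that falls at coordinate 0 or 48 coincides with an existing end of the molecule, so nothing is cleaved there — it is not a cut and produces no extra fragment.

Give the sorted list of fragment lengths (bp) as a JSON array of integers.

[14,16,18]

Site scan:
  IvoX (TAAGTG, off=4): no sites
  ZebIX (ATTGTG, off=0): starts [14] → cuts [14]
  QalI (CAGCTAGC, off=3): starts [29] → cuts [32]

Pooled cuts: [14, 32]

Fragment lengths:
  [0,14): 14 bp
  [14,32): 18 bp
  [32,48): 16 bp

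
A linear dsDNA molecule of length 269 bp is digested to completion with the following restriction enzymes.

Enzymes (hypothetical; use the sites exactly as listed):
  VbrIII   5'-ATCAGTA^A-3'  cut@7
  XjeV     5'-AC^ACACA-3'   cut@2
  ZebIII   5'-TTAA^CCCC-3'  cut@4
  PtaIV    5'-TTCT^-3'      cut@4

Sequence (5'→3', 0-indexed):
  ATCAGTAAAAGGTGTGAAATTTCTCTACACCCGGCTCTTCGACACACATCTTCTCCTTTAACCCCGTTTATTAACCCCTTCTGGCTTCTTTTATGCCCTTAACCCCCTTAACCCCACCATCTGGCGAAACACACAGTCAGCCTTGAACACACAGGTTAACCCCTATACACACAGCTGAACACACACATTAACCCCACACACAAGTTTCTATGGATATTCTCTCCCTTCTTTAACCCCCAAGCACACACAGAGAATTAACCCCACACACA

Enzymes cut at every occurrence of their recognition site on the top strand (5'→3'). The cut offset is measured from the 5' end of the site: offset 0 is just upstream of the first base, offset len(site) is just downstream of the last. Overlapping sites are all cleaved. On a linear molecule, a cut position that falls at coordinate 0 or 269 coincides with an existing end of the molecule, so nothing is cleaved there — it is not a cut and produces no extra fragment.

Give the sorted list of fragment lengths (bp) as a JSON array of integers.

Site scan:
  VbrIII ATCAGTAA/7: at [0] ⇒ [7]
  XjeV ACACACA/2: at [41, 128, 146, 166, 178, 180, 195, 242, 262] ⇒ [43, 130, 148, 168, 180, 182, 197, 244, 264]
  ZebIII TTAACCCC/4: at [57, 70, 98, 107, 155, 187, 229, 254] ⇒ [61, 74, 102, 111, 159, 191, 233, 258]
  PtaIV TTCT/4: at [20, 50, 78, 85, 205, 216, 225] ⇒ [24, 54, 82, 89, 209, 220, 229]

Pooled cuts: [7, 24, 43, 54, 61, 74, 82, 89, 102, 111, 130, 148, 159, 168, 180, 182, 191, 197, 209, 220, 229, 233, 244, 258, 264]

Fragment lengths:
  [0,7): 7 bp
  [7,24): 17 bp
  [24,43): 19 bp
  [43,54): 11 bp
  [54,61): 7 bp
  [61,74): 13 bp
  [74,82): 8 bp
  [82,89): 7 bp
  [89,102): 13 bp
  [102,111): 9 bp
  [111,130): 19 bp
  [130,148): 18 bp
  [148,159): 11 bp
  [159,168): 9 bp
  [168,180): 12 bp
  [180,182): 2 bp
  [182,191): 9 bp
  [191,197): 6 bp
  [197,209): 12 bp
  [209,220): 11 bp
  [220,229): 9 bp
  [229,233): 4 bp
  [233,244): 11 bp
  [244,258): 14 bp
  [258,264): 6 bp
  [264,269): 5 bp

[2,4,5,6,6,7,7,7,8,9,9,9,9,11,11,11,11,12,12,13,13,14,17,18,19,19]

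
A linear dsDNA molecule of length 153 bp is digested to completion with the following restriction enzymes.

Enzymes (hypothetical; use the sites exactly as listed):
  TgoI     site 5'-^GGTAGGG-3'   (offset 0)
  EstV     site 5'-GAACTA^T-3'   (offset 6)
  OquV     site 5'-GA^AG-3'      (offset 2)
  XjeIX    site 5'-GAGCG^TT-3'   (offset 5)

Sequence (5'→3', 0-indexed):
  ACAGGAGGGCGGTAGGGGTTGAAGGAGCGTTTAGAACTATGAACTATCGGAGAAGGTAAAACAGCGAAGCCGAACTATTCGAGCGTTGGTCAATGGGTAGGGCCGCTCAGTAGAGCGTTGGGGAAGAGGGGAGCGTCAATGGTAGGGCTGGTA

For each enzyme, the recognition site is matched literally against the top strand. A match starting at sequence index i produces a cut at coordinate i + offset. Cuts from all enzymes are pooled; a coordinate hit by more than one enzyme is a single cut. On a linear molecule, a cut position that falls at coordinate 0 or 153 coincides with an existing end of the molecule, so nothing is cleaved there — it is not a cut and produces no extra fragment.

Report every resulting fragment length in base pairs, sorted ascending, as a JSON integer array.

[7,7,7,7,8,10,10,10,10,12,13,14,16,22]

Site scan:
  TgoI GGTAGGG/0: at [10, 95, 140] ⇒ [10, 95, 140]
  EstV GAACTAT/6: at [33, 40, 71] ⇒ [39, 46, 77]
  OquV GAAG/2: at [20, 51, 65, 122] ⇒ [22, 53, 67, 124]
  XjeIX GAGCGTT/5: at [24, 80, 112] ⇒ [29, 85, 117]

All cut coordinates (distinct, sorted): [10, 22, 29, 39, 46, 53, 67, 77, 85, 95, 117, 124, 140]

Fragment lengths:
  [0,10): 10 bp
  [10,22): 12 bp
  [22,29): 7 bp
  [29,39): 10 bp
  [39,46): 7 bp
  [46,53): 7 bp
  [53,67): 14 bp
  [67,77): 10 bp
  [77,85): 8 bp
  [85,95): 10 bp
  [95,117): 22 bp
  [117,124): 7 bp
  [124,140): 16 bp
  [140,153): 13 bp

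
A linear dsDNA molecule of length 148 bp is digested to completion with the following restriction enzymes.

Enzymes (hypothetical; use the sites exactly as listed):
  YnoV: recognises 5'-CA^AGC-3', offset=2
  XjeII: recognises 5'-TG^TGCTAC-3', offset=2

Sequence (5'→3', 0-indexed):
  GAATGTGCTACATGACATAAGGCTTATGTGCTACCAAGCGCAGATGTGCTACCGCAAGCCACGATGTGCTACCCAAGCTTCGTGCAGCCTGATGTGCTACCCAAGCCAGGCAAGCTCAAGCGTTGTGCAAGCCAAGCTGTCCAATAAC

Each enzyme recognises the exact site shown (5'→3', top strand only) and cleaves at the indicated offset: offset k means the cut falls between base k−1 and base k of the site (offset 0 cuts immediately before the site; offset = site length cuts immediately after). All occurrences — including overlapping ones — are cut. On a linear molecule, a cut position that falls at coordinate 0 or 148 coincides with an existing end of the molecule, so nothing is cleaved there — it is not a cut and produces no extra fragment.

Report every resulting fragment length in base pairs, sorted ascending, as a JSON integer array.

Per-enzyme occurrences:
  YnoV (CAAGC, off=2): starts [34, 54, 73, 101, 110, 116, 127, 132] → cuts [36, 56, 75, 103, 112, 118, 129, 134]
  XjeII (TGTGCTAC, off=2): starts [3, 26, 44, 64, 92] → cuts [5, 28, 46, 66, 94]

All cut coordinates (distinct, sorted): [5, 28, 36, 46, 56, 66, 75, 94, 103, 112, 118, 129, 134]

Fragment lengths:
  [0,5): 5 bp
  [5,28): 23 bp
  [28,36): 8 bp
  [36,46): 10 bp
  [46,56): 10 bp
  [56,66): 10 bp
  [66,75): 9 bp
  [75,94): 19 bp
  [94,103): 9 bp
  [103,112): 9 bp
  [112,118): 6 bp
  [118,129): 11 bp
  [129,134): 5 bp
  [134,148): 14 bp

[5,5,6,8,9,9,9,10,10,10,11,14,19,23]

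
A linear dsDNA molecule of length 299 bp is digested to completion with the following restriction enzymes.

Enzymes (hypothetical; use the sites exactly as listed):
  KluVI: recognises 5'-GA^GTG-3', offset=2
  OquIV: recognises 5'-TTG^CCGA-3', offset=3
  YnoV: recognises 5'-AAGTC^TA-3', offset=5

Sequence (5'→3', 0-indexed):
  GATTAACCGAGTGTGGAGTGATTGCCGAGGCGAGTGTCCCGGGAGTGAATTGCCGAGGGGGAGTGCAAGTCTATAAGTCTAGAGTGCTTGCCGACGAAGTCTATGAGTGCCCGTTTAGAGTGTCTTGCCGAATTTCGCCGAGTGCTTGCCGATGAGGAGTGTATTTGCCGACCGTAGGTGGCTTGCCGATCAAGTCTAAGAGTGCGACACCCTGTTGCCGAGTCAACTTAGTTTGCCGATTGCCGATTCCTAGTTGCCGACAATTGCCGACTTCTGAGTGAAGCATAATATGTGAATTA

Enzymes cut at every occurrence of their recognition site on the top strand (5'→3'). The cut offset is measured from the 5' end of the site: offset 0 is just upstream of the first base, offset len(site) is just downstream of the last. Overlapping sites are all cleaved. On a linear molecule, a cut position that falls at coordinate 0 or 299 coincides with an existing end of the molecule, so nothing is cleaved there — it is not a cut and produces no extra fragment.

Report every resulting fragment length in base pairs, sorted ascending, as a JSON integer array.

[4,5,5,7,7,7,7,7,8,8,8,9,9,9,10,10,10,10,11,11,11,11,13,14,14,16,18,18,22]

Scan for sites:
  KluVI (GAGTG, off=2): starts [8, 15, 31, 42, 60, 81, 104, 117, 139, 156, 199, 275] → cuts [10, 17, 33, 44, 62, 83, 106, 119, 141, 158, 201, 277]
  OquIV (TTGCCGA, off=3): starts [21, 49, 87, 124, 145, 164, 182, 214, 232, 239, 253, 263] → cuts [24, 52, 90, 127, 148, 167, 185, 217, 235, 242, 256, 266]
  YnoV (AAGTCTA, off=5): starts [66, 74, 96, 191] → cuts [71, 79, 101, 196]

All cut coordinates (distinct, sorted): [10, 17, 24, 33, 44, 52, 62, 71, 79, 83, 90, 101, 106, 119, 127, 141, 148, 158, 167, 185, 196, 201, 217, 235, 242, 256, 266, 277]

Fragment lengths:
  [0,10): 10 bp
  [10,17): 7 bp
  [17,24): 7 bp
  [24,33): 9 bp
  [33,44): 11 bp
  [44,52): 8 bp
  [52,62): 10 bp
  [62,71): 9 bp
  [71,79): 8 bp
  [79,83): 4 bp
  [83,90): 7 bp
  [90,101): 11 bp
  [101,106): 5 bp
  [106,119): 13 bp
  [119,127): 8 bp
  [127,141): 14 bp
  [141,148): 7 bp
  [148,158): 10 bp
  [158,167): 9 bp
  [167,185): 18 bp
  [185,196): 11 bp
  [196,201): 5 bp
  [201,217): 16 bp
  [217,235): 18 bp
  [235,242): 7 bp
  [242,256): 14 bp
  [256,266): 10 bp
  [266,277): 11 bp
  [277,299): 22 bp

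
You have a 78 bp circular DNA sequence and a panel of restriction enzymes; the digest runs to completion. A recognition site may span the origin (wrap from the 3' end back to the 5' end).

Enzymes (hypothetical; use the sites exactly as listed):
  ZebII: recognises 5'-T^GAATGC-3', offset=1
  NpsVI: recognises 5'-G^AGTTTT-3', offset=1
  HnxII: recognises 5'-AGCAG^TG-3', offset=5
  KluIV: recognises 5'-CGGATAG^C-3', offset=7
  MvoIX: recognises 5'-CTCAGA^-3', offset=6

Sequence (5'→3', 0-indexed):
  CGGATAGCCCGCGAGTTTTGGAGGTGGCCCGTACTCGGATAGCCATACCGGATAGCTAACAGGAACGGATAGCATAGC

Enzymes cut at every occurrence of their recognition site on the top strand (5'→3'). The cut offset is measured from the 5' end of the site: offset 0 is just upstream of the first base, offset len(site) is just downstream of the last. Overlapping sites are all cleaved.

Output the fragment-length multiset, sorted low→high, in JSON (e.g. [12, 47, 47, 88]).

Per-enzyme occurrences:
  ZebII (TGAATGC, off=1): no sites
  NpsVI GAGTTTT/1: at [12] ⇒ [13]
  HnxII (AGCAGTG, off=5): no sites
  KluIV CGGATAGC/7: at [0, 35, 48, 65] ⇒ [7, 42, 55, 72]
  MvoIX (CTCAGA, off=6): no sites

Pooled cuts: [7, 13, 42, 55, 72]

Fragment lengths:
  7→13: 6 bp
  13→42: 29 bp
  42→55: 13 bp
  55→72: 17 bp
  72→7 (wrap): 78-72+7 = 13 bp

[6,13,13,17,29]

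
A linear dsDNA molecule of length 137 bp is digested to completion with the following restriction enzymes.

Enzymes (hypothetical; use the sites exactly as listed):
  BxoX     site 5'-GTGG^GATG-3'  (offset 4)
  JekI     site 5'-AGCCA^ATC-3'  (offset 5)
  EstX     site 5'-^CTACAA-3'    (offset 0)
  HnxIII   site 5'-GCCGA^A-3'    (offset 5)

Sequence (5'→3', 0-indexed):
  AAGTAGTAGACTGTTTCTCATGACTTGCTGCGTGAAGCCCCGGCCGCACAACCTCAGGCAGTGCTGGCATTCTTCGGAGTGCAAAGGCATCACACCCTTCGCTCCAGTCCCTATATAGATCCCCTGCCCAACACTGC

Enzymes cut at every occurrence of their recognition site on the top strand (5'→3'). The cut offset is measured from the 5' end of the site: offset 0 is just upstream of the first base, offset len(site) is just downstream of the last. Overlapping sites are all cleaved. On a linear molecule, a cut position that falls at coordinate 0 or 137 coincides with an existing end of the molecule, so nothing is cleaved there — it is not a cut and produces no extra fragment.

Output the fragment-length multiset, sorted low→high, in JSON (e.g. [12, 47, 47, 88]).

[137]

Scan for sites:
  BxoX (GTGGGATG, off=4): no sites
  JekI (AGCCAATC, off=5): no sites
  EstX (CTACAA, off=0): no sites
  HnxIII (GCCGAA, off=5): no sites

Pooled cuts: ∅

Fragment lengths:
  no cuts → one linear fragment of 137 bp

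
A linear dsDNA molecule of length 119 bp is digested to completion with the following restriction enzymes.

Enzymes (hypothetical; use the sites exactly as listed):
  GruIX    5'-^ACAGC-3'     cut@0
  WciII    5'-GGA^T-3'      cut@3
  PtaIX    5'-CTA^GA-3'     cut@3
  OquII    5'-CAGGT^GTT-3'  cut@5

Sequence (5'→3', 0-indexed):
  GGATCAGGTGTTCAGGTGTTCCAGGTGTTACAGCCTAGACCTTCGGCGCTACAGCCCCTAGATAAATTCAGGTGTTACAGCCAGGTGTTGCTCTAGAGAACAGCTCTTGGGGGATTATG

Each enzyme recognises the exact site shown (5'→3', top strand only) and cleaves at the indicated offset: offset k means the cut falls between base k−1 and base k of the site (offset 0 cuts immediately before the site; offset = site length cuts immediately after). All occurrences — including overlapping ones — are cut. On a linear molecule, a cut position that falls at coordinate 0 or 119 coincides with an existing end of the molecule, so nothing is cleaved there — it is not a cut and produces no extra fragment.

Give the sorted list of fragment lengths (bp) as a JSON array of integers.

Site scan:
  GruIX ACAGC/0: at [29, 50, 76, 99] ⇒ [29, 50, 76, 99]
  WciII GGAT/3: at [0, 111] ⇒ [3, 114]
  PtaIX CTAGA/3: at [34, 57, 92] ⇒ [37, 60, 95]
  OquII CAGGTGTT/5: at [4, 12, 21, 68, 81] ⇒ [9, 17, 26, 73, 86]

All cut coordinates (distinct, sorted): [3, 9, 17, 26, 29, 37, 50, 60, 73, 76, 86, 95, 99, 114]

Fragments:
  [0,3): 3 bp
  [3,9): 6 bp
  [9,17): 8 bp
  [17,26): 9 bp
  [26,29): 3 bp
  [29,37): 8 bp
  [37,50): 13 bp
  [50,60): 10 bp
  [60,73): 13 bp
  [73,76): 3 bp
  [76,86): 10 bp
  [86,95): 9 bp
  [95,99): 4 bp
  [99,114): 15 bp
  [114,119): 5 bp

[3,3,3,4,5,6,8,8,9,9,10,10,13,13,15]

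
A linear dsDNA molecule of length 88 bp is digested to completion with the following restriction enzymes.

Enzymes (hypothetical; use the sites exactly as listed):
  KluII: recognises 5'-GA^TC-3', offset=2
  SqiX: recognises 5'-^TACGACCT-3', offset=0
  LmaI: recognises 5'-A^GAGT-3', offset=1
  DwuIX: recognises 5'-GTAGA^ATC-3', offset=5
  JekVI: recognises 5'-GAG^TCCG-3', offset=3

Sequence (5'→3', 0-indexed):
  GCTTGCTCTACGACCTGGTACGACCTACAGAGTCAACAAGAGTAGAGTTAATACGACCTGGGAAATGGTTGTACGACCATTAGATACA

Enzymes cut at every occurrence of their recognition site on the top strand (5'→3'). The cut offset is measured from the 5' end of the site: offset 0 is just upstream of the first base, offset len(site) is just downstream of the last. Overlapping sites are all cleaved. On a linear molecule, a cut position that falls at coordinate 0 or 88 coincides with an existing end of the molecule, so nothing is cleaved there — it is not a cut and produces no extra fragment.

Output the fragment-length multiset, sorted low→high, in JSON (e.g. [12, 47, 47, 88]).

[5,7,8,10,10,11,37]

Site scan:
  KluII (GATC, off=2): no sites
  SqiX (TACGACCT, off=0): starts [8, 18, 51] → cuts [8, 18, 51]
  LmaI (AGAGT, off=1): starts [28, 38, 43] → cuts [29, 39, 44]
  DwuIX (GTAGAATC, off=5): no sites
  JekVI (GAGTCCG, off=3): no sites

All cut coordinates (distinct, sorted): [8, 18, 29, 39, 44, 51]

Fragment lengths:
  [0,8): 8 bp
  [8,18): 10 bp
  [18,29): 11 bp
  [29,39): 10 bp
  [39,44): 5 bp
  [44,51): 7 bp
  [51,88): 37 bp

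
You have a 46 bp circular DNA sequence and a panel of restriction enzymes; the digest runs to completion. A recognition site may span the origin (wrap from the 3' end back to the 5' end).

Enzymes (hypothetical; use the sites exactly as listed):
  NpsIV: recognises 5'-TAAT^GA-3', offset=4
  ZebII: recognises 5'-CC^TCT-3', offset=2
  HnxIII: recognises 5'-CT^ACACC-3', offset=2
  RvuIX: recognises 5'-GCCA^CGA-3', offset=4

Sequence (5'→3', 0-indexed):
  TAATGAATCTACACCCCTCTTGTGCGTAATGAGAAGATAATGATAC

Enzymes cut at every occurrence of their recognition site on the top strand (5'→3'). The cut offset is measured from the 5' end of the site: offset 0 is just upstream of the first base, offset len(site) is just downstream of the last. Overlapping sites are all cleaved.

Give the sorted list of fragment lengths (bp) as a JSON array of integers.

[6,7,9,11,13]

Per-enzyme occurrences:
  NpsIV (TAATGA, off=4): starts [0, 26, 37] → cuts [4, 30, 41]
  ZebII (CCTCT, off=2): starts [15] → cuts [17]
  HnxIII (CTACACC, off=2): starts [8] → cuts [10]
  RvuIX (GCCACGA, off=4): no sites

Pooled cuts: [4, 10, 17, 30, 41]

Fragments:
  4→10: 6 bp
  10→17: 7 bp
  17→30: 13 bp
  30→41: 11 bp
  41→4 (wrap): 46-41+4 = 9 bp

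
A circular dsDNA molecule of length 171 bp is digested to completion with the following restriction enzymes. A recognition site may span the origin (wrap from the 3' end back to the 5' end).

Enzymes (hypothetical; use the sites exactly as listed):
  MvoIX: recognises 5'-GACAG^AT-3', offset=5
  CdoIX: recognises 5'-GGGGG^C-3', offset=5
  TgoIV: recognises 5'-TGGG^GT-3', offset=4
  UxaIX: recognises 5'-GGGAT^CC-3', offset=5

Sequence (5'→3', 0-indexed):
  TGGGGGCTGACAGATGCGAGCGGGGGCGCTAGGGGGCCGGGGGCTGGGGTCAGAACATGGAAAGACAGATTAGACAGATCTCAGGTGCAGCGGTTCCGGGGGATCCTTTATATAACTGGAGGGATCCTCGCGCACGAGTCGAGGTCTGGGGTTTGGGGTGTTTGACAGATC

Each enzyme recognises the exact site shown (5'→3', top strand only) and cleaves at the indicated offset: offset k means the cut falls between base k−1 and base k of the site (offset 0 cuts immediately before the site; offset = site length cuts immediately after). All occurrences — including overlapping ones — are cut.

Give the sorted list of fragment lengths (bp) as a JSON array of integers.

[5,7,7,7,9,9,10,11,13,20,21,25,27]

Site scan:
  MvoIX (GACAGAT, off=5): starts [8, 63, 72, 163] → cuts [13, 68, 77, 168]
  CdoIX (GGGGGC, off=5): starts [1, 21, 31, 38] → cuts [6, 26, 36, 43]
  TgoIV (TGGGGT, off=4): starts [44, 146, 153] → cuts [48, 150, 157]
  UxaIX (GGGATCC, off=5): starts [99, 120] → cuts [104, 125]

All cut coordinates (distinct, sorted): [6, 13, 26, 36, 43, 48, 68, 77, 104, 125, 150, 157, 168]

Fragment lengths:
  6→13: 7 bp
  13→26: 13 bp
  26→36: 10 bp
  36→43: 7 bp
  43→48: 5 bp
  48→68: 20 bp
  68→77: 9 bp
  77→104: 27 bp
  104→125: 21 bp
  125→150: 25 bp
  150→157: 7 bp
  157→168: 11 bp
  168→6 (wrap): 171-168+6 = 9 bp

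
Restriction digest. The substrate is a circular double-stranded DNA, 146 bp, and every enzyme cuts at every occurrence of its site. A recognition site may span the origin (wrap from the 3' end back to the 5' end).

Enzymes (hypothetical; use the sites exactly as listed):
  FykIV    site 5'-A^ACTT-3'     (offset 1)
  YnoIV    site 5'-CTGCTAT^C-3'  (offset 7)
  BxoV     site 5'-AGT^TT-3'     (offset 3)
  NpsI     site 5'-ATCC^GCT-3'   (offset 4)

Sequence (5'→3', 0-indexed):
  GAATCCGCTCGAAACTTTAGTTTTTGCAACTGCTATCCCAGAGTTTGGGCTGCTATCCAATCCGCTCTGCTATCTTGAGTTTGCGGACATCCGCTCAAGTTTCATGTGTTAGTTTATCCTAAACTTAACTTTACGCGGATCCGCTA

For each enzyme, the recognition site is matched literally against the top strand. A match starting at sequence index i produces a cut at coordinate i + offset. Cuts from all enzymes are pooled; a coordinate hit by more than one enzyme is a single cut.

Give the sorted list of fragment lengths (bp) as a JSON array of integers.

[5,7,7,7,8,8,8,9,10,10,12,12,13,15,15]

Site scan:
  FykIV AACTT/1: at [12, 121, 126] ⇒ [13, 122, 127]
  YnoIV CTGCTATC/7: at [29, 49, 66] ⇒ [36, 56, 73]
  BxoV AGTTT/3: at [18, 41, 77, 97, 110] ⇒ [21, 44, 80, 100, 113]
  NpsI ATCCGCT/4: at [2, 59, 88, 138] ⇒ [6, 63, 92, 142]

Pooled cuts: [6, 13, 21, 36, 44, 56, 63, 73, 80, 92, 100, 113, 122, 127, 142]

Fragments:
  6→13: 7 bp
  13→21: 8 bp
  21→36: 15 bp
  36→44: 8 bp
  44→56: 12 bp
  56→63: 7 bp
  63→73: 10 bp
  73→80: 7 bp
  80→92: 12 bp
  92→100: 8 bp
  100→113: 13 bp
  113→122: 9 bp
  122→127: 5 bp
  127→142: 15 bp
  142→6 (wrap): 146-142+6 = 10 bp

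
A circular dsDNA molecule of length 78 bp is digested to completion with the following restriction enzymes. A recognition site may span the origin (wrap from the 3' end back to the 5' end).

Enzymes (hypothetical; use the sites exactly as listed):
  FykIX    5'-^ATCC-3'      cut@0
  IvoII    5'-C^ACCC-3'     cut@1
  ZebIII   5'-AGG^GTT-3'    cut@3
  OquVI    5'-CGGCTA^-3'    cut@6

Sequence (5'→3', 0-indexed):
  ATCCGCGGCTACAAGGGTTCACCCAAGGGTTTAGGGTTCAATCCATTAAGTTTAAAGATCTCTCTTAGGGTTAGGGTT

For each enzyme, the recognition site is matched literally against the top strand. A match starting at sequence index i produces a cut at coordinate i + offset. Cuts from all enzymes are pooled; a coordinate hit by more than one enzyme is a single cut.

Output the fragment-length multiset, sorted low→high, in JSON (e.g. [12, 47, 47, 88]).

[3,4,5,5,6,7,8,11,29]

Per-enzyme occurrences:
  FykIX ATCC/0: at [0, 40] ⇒ [0, 40]
  IvoII CACCC/1: at [19] ⇒ [20]
  ZebIII AGGGTT/3: at [13, 25, 32, 66, 72] ⇒ [16, 28, 35, 69, 75]
  OquVI CGGCTA/6: at [5] ⇒ [11]

All cut coordinates (distinct, sorted): [0, 11, 16, 20, 28, 35, 40, 69, 75]

Fragment lengths:
  0→11: 11 bp
  11→16: 5 bp
  16→20: 4 bp
  20→28: 8 bp
  28→35: 7 bp
  35→40: 5 bp
  40→69: 29 bp
  69→75: 6 bp
  75→0 (wrap): 78-75+0 = 3 bp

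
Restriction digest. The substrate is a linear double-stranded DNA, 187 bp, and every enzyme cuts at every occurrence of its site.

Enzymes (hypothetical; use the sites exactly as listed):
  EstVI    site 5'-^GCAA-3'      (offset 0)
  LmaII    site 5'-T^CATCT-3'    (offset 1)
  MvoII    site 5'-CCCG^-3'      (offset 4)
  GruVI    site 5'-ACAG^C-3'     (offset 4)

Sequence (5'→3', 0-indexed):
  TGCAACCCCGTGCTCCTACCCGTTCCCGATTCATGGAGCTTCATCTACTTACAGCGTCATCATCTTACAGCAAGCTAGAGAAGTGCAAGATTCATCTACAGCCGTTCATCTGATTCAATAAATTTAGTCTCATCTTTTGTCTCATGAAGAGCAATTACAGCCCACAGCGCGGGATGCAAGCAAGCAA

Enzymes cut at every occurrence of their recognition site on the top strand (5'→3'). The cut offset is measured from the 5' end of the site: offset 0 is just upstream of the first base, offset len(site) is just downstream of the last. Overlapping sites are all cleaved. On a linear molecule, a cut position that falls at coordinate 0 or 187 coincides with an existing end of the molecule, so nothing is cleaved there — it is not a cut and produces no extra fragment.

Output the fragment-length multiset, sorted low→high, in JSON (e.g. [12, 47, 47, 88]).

Per-enzyme occurrences:
  EstVI (GCAA, off=0): starts [1, 69, 84, 150, 175, 179, 183] → cuts [1, 69, 84, 150, 175, 179, 183]
  LmaII (TCATCT, off=1): starts [40, 59, 91, 105, 129] → cuts [41, 60, 92, 106, 130]
  MvoII (CCCG, off=4): starts [6, 18, 24] → cuts [10, 22, 28]
  GruVI (ACAGC, off=4): starts [50, 66, 97, 156, 163] → cuts [54, 70, 101, 160, 167]

All cut coordinates (distinct, sorted): [1, 10, 22, 28, 41, 54, 60, 69, 70, 84, 92, 101, 106, 130, 150, 160, 167, 175, 179, 183]

Fragments:
  [0,1): 1 bp
  [1,10): 9 bp
  [10,22): 12 bp
  [22,28): 6 bp
  [28,41): 13 bp
  [41,54): 13 bp
  [54,60): 6 bp
  [60,69): 9 bp
  [69,70): 1 bp
  [70,84): 14 bp
  [84,92): 8 bp
  [92,101): 9 bp
  [101,106): 5 bp
  [106,130): 24 bp
  [130,150): 20 bp
  [150,160): 10 bp
  [160,167): 7 bp
  [167,175): 8 bp
  [175,179): 4 bp
  [179,183): 4 bp
  [183,187): 4 bp

[1,1,4,4,4,5,6,6,7,8,8,9,9,9,10,12,13,13,14,20,24]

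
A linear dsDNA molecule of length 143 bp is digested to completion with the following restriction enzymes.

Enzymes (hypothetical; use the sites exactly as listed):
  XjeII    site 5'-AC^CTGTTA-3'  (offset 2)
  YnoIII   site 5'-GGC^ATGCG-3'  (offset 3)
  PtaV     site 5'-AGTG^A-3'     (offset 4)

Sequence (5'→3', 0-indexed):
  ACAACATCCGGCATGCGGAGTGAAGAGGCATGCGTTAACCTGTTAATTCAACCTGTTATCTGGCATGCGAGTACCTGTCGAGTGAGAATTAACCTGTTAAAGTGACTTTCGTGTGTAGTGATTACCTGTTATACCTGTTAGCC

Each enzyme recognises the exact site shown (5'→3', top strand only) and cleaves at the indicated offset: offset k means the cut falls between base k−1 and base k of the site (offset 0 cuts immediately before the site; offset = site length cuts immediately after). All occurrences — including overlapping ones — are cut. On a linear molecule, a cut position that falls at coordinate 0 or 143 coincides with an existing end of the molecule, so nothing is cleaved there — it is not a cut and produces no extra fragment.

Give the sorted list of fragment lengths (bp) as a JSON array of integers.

[5,7,9,9,9,10,10,11,12,12,13,16,20]

Site scan:
  XjeII ACCTGTTA/2: at [37, 50, 91, 123, 132] ⇒ [39, 52, 93, 125, 134]
  YnoIII GGCATGCG/3: at [9, 26, 61] ⇒ [12, 29, 64]
  PtaV AGTGA/4: at [18, 80, 100, 116] ⇒ [22, 84, 104, 120]

Pooled cuts: [12, 22, 29, 39, 52, 64, 84, 93, 104, 120, 125, 134]

Fragment lengths:
  [0,12): 12 bp
  [12,22): 10 bp
  [22,29): 7 bp
  [29,39): 10 bp
  [39,52): 13 bp
  [52,64): 12 bp
  [64,84): 20 bp
  [84,93): 9 bp
  [93,104): 11 bp
  [104,120): 16 bp
  [120,125): 5 bp
  [125,134): 9 bp
  [134,143): 9 bp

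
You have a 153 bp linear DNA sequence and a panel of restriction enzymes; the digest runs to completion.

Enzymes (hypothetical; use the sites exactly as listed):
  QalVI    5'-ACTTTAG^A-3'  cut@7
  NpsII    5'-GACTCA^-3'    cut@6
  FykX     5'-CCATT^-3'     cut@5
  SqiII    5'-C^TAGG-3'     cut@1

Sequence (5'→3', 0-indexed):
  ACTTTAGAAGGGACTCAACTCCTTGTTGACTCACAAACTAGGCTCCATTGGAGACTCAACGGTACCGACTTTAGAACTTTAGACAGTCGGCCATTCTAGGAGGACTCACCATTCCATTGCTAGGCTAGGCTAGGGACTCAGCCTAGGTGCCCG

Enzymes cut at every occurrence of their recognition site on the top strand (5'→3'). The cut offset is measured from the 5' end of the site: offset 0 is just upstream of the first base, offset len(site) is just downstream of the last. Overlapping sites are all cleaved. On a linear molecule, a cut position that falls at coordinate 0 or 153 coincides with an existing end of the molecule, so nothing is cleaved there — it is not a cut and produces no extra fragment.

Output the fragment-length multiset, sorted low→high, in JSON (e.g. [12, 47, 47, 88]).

[1,2,3,5,5,5,5,5,7,8,9,10,10,10,11,12,13,16,16]

Scan for sites:
  QalVI (ACTTTAGA, off=7): starts [0, 67, 75] → cuts [7, 74, 82]
  NpsII (GACTCA, off=6): starts [11, 27, 52, 102, 134] → cuts [17, 33, 58, 108, 140]
  FykX (CCATT, off=5): starts [44, 90, 108, 113] → cuts [49, 95, 113, 118]
  SqiII (CTAGG, off=1): starts [37, 95, 119, 124, 129, 142] → cuts [38, 96, 120, 125, 130, 143]

All cut coordinates (distinct, sorted): [7, 17, 33, 38, 49, 58, 74, 82, 95, 96, 108, 113, 118, 120, 125, 130, 140, 143]

Fragments:
  [0,7): 7 bp
  [7,17): 10 bp
  [17,33): 16 bp
  [33,38): 5 bp
  [38,49): 11 bp
  [49,58): 9 bp
  [58,74): 16 bp
  [74,82): 8 bp
  [82,95): 13 bp
  [95,96): 1 bp
  [96,108): 12 bp
  [108,113): 5 bp
  [113,118): 5 bp
  [118,120): 2 bp
  [120,125): 5 bp
  [125,130): 5 bp
  [130,140): 10 bp
  [140,143): 3 bp
  [143,153): 10 bp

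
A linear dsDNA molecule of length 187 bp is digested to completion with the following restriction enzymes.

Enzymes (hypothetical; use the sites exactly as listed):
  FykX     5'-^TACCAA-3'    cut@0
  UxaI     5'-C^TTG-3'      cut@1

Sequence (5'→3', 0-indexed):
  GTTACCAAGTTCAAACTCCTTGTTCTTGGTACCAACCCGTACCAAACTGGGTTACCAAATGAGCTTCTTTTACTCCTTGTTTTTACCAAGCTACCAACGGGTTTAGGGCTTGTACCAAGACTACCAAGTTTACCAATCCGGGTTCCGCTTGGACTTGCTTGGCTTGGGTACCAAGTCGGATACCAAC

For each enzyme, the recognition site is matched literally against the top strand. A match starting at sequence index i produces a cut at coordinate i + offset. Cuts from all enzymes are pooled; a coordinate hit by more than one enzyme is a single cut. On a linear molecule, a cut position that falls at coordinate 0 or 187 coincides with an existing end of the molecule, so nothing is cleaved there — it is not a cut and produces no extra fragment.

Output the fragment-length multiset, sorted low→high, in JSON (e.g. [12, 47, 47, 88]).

Site scan:
  FykX (TACCAA, off=0): starts [2, 29, 39, 52, 83, 91, 112, 121, 130, 168, 180] → cuts [2, 29, 39, 52, 83, 91, 112, 121, 130, 168, 180]
  UxaI (CTTG, off=1): starts [18, 24, 75, 108, 147, 153, 157, 162] → cuts [19, 25, 76, 109, 148, 154, 158, 163]

All cut coordinates (distinct, sorted): [2, 19, 25, 29, 39, 52, 76, 83, 91, 109, 112, 121, 130, 148, 154, 158, 163, 168, 180]

Fragments:
  [0,2): 2 bp
  [2,19): 17 bp
  [19,25): 6 bp
  [25,29): 4 bp
  [29,39): 10 bp
  [39,52): 13 bp
  [52,76): 24 bp
  [76,83): 7 bp
  [83,91): 8 bp
  [91,109): 18 bp
  [109,112): 3 bp
  [112,121): 9 bp
  [121,130): 9 bp
  [130,148): 18 bp
  [148,154): 6 bp
  [154,158): 4 bp
  [158,163): 5 bp
  [163,168): 5 bp
  [168,180): 12 bp
  [180,187): 7 bp

[2,3,4,4,5,5,6,6,7,7,8,9,9,10,12,13,17,18,18,24]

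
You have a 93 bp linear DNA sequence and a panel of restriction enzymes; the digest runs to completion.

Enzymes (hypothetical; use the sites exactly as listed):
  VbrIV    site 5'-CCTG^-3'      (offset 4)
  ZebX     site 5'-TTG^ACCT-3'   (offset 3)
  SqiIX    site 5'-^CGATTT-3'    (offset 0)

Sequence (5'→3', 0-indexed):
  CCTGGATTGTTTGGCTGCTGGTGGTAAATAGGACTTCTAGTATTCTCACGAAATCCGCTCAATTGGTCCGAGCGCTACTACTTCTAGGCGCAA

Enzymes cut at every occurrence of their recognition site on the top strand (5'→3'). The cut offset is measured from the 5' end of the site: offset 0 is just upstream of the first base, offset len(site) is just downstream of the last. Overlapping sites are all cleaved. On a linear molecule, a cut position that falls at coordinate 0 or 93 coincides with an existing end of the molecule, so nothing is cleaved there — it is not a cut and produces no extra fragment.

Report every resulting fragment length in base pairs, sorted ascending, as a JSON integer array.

[4,89]

Per-enzyme occurrences:
  VbrIV (CCTG, off=4): starts [0] → cuts [4]
  ZebX (TTGACCT, off=3): no sites
  SqiIX (CGATTT, off=0): no sites

All cut coordinates (distinct, sorted): [4]

Fragments:
  [0,4): 4 bp
  [4,93): 89 bp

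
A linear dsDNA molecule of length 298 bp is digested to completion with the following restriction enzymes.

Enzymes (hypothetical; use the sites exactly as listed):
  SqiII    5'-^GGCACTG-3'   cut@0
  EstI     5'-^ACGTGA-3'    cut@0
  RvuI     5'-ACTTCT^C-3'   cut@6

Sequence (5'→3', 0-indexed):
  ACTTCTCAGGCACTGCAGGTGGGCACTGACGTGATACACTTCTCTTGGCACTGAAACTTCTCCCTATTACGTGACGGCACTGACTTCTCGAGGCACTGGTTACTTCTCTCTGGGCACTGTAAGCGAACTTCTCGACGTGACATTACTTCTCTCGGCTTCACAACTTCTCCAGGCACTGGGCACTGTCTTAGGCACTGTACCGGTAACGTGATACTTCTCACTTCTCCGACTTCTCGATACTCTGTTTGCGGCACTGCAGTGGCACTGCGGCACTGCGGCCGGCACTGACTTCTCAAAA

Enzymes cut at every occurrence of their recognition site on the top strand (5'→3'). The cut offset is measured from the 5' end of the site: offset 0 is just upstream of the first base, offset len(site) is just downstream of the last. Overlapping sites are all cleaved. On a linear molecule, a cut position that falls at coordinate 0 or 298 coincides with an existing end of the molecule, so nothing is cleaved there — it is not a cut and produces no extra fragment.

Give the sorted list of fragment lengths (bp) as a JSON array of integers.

[2,2,3,3,3,5,5,6,7,7,7,7,7,8,9,11,12,12,13,13,13,13,15,15,15,15,16,16,18,20]

Scan for sites:
  SqiII GGCACTG/0: at [8, 21, 46, 75, 91, 112, 171, 178, 190, 249, 260, 268, 280] ⇒ [8, 21, 46, 75, 91, 112, 171, 178, 190, 249, 260, 268, 280]
  EstI ACGTGA/0: at [28, 68, 134, 205] ⇒ [28, 68, 134, 205]
  RvuI ACTTCTC/6: at [0, 37, 55, 82, 101, 126, 144, 162, 212, 219, 228, 287] ⇒ [6, 43, 61, 88, 107, 132, 150, 168, 218, 225, 234, 293]

Pooled cuts: [6, 8, 21, 28, 43, 46, 61, 68, 75, 88, 91, 107, 112, 132, 134, 150, 168, 171, 178, 190, 205, 218, 225, 234, 249, 260, 268, 280, 293]

Fragments:
  [0,6): 6 bp
  [6,8): 2 bp
  [8,21): 13 bp
  [21,28): 7 bp
  [28,43): 15 bp
  [43,46): 3 bp
  [46,61): 15 bp
  [61,68): 7 bp
  [68,75): 7 bp
  [75,88): 13 bp
  [88,91): 3 bp
  [91,107): 16 bp
  [107,112): 5 bp
  [112,132): 20 bp
  [132,134): 2 bp
  [134,150): 16 bp
  [150,168): 18 bp
  [168,171): 3 bp
  [171,178): 7 bp
  [178,190): 12 bp
  [190,205): 15 bp
  [205,218): 13 bp
  [218,225): 7 bp
  [225,234): 9 bp
  [234,249): 15 bp
  [249,260): 11 bp
  [260,268): 8 bp
  [268,280): 12 bp
  [280,293): 13 bp
  [293,298): 5 bp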